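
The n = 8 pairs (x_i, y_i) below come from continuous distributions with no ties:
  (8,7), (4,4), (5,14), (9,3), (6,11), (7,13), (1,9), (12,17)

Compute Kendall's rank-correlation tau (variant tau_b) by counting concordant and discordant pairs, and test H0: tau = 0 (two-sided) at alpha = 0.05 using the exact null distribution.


Step 1: Enumerate the 28 unordered pairs (i,j) with i<j and classify each by sign(x_j-x_i) * sign(y_j-y_i).
  (1,2):dx=-4,dy=-3->C; (1,3):dx=-3,dy=+7->D; (1,4):dx=+1,dy=-4->D; (1,5):dx=-2,dy=+4->D
  (1,6):dx=-1,dy=+6->D; (1,7):dx=-7,dy=+2->D; (1,8):dx=+4,dy=+10->C; (2,3):dx=+1,dy=+10->C
  (2,4):dx=+5,dy=-1->D; (2,5):dx=+2,dy=+7->C; (2,6):dx=+3,dy=+9->C; (2,7):dx=-3,dy=+5->D
  (2,8):dx=+8,dy=+13->C; (3,4):dx=+4,dy=-11->D; (3,5):dx=+1,dy=-3->D; (3,6):dx=+2,dy=-1->D
  (3,7):dx=-4,dy=-5->C; (3,8):dx=+7,dy=+3->C; (4,5):dx=-3,dy=+8->D; (4,6):dx=-2,dy=+10->D
  (4,7):dx=-8,dy=+6->D; (4,8):dx=+3,dy=+14->C; (5,6):dx=+1,dy=+2->C; (5,7):dx=-5,dy=-2->C
  (5,8):dx=+6,dy=+6->C; (6,7):dx=-6,dy=-4->C; (6,8):dx=+5,dy=+4->C; (7,8):dx=+11,dy=+8->C
Step 2: C = 15, D = 13, total pairs = 28.
Step 3: tau = (C - D)/(n(n-1)/2) = (15 - 13)/28 = 0.071429.
Step 4: Exact two-sided p-value (enumerate n! = 40320 permutations of y under H0): p = 0.904861.
Step 5: alpha = 0.05. fail to reject H0.

tau_b = 0.0714 (C=15, D=13), p = 0.904861, fail to reject H0.


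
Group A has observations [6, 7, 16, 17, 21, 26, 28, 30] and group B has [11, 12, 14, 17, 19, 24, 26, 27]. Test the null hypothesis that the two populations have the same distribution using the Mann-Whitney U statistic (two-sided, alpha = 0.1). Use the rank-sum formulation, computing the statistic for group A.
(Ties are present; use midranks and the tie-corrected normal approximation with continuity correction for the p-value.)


Step 1: Combine and sort all 16 observations; assign midranks.
sorted (value, group): (6,X), (7,X), (11,Y), (12,Y), (14,Y), (16,X), (17,X), (17,Y), (19,Y), (21,X), (24,Y), (26,X), (26,Y), (27,Y), (28,X), (30,X)
ranks: 6->1, 7->2, 11->3, 12->4, 14->5, 16->6, 17->7.5, 17->7.5, 19->9, 21->10, 24->11, 26->12.5, 26->12.5, 27->14, 28->15, 30->16
Step 2: Rank sum for X: R1 = 1 + 2 + 6 + 7.5 + 10 + 12.5 + 15 + 16 = 70.
Step 3: U_X = R1 - n1(n1+1)/2 = 70 - 8*9/2 = 70 - 36 = 34.
       U_Y = n1*n2 - U_X = 64 - 34 = 30.
Step 4: Ties are present, so use the tie-corrected normal approximation (with continuity correction) for the p-value.
Step 5: p-value = 0.874643; compare to alpha = 0.1. fail to reject H0.

U_X = 34, p = 0.874643, fail to reject H0 at alpha = 0.1.


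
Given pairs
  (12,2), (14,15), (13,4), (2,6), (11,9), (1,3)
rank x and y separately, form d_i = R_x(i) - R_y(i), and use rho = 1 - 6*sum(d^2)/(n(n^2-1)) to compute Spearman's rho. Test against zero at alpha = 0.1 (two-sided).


Step 1: Rank x and y separately (midranks; no ties here).
rank(x): 12->4, 14->6, 13->5, 2->2, 11->3, 1->1
rank(y): 2->1, 15->6, 4->3, 6->4, 9->5, 3->2
Step 2: d_i = R_x(i) - R_y(i); compute d_i^2.
  (4-1)^2=9, (6-6)^2=0, (5-3)^2=4, (2-4)^2=4, (3-5)^2=4, (1-2)^2=1
sum(d^2) = 22.
Step 3: rho = 1 - 6*22 / (6*(6^2 - 1)) = 1 - 132/210 = 0.371429.
Step 4: Under H0, t = rho * sqrt((n-2)/(1-rho^2)) = 0.8001 ~ t(4).
Step 5: Two-sided p-value from the t-distribution with 4 df = 0.468478.
Step 6: alpha = 0.1. fail to reject H0.

rho = 0.3714, p = 0.468478, fail to reject H0 at alpha = 0.1.


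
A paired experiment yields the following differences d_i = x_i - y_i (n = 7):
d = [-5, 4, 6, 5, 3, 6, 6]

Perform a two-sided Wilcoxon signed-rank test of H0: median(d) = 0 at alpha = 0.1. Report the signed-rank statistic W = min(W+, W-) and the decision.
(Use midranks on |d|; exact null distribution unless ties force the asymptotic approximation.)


Step 1: Drop any zero differences (none here) and take |d_i|.
|d| = [5, 4, 6, 5, 3, 6, 6]
Step 2: Midrank |d_i| (ties get averaged ranks).
ranks: |5|->3.5, |4|->2, |6|->6, |5|->3.5, |3|->1, |6|->6, |6|->6
Step 3: Attach original signs; sum ranks with positive sign and with negative sign.
W+ = 2 + 6 + 3.5 + 1 + 6 + 6 = 24.5
W- = 3.5 = 3.5
(Check: W+ + W- = 28 should equal n(n+1)/2 = 28.)
Step 4: Test statistic W = min(W+, W-) = 3.5.
Step 5: Ties in |d|, so use the tie-corrected normal approximation.
        E[W] = n(n+1)/4 = 7*8/4 = 14.
        Tie groups: |d|=5 (t=2), |d|=6 (t=3); sum(t^3 - t) = 30.
        Var[W] = n(n+1)(2n+1)/24 - sum(t^3-t)/48 = 840/24 - 30/48 = 34.375.
        z = (W - E[W]) / sqrt(Var[W]) = (3.5 - 14) / 5.8630 = -1.7909.
        Two-sided p = 2*Phi(z) = 0.073312.
Step 6: alpha = 0.1. reject H0.

W+ = 24.5, W- = 3.5, W = min = 3.5, p = 0.073312, reject H0.


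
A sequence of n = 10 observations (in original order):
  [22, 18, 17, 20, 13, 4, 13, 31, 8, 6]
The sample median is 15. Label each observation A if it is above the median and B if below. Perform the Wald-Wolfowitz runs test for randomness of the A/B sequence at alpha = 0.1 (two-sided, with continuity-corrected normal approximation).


Step 1: Compute median = 15; label A = above, B = below.
Labels in order: AAAABBBABB  (n_A = 5, n_B = 5)
Step 2: Count runs R = 4.
Step 3: Under H0 (random ordering), E[R] = 2*n_A*n_B/(n_A+n_B) + 1 = 2*5*5/10 + 1 = 6.0000.
        Var[R] = 2*n_A*n_B*(2*n_A*n_B - n_A - n_B) / ((n_A+n_B)^2 * (n_A+n_B-1)) = 2000/900 = 2.2222.
        SD[R] = 1.4907.
Step 4: Continuity-corrected z = (R + 0.5 - E[R]) / SD[R] = (4 + 0.5 - 6.0000) / 1.4907 = -1.0062.
Step 5: Two-sided p-value via normal approximation = 2*(1 - Phi(|z|)) = 0.314305.
Step 6: alpha = 0.1. fail to reject H0.

R = 4, z = -1.0062, p = 0.314305, fail to reject H0.


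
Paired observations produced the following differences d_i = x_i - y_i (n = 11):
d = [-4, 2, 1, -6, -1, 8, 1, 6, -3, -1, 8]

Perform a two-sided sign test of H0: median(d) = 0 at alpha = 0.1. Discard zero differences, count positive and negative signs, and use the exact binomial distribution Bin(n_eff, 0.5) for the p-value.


Step 1: Discard zero differences. Original n = 11; n_eff = number of nonzero differences = 11.
Nonzero differences (with sign): -4, +2, +1, -6, -1, +8, +1, +6, -3, -1, +8
Step 2: Count signs: positive = 6, negative = 5.
Step 3: Under H0: P(positive) = 0.5, so the number of positives S ~ Bin(11, 0.5).
Step 4: Two-sided exact p-value = sum of Bin(11,0.5) probabilities at or below the observed probability = 1.000000.
Step 5: alpha = 0.1. fail to reject H0.

n_eff = 11, pos = 6, neg = 5, p = 1.000000, fail to reject H0.


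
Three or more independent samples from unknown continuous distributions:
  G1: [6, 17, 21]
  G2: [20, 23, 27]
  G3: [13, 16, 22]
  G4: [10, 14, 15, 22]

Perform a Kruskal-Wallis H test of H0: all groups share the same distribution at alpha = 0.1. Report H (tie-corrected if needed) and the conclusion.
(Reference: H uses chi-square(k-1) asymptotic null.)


Step 1: Combine all N = 13 observations and assign midranks.
sorted (value, group, rank): (6,G1,1), (10,G4,2), (13,G3,3), (14,G4,4), (15,G4,5), (16,G3,6), (17,G1,7), (20,G2,8), (21,G1,9), (22,G3,10.5), (22,G4,10.5), (23,G2,12), (27,G2,13)
Step 2: Sum ranks within each group.
R_1 = 17 (n_1 = 3)
R_2 = 33 (n_2 = 3)
R_3 = 19.5 (n_3 = 3)
R_4 = 21.5 (n_4 = 4)
Step 3: H = 12/(N(N+1)) * sum(R_i^2/n_i) - 3(N+1)
     = 12/(13*14) * (17^2/3 + 33^2/3 + 19.5^2/3 + 21.5^2/4) - 3*14
     = 0.065934 * 701.646 - 42
     = 4.262363.
Step 4: Ties present; correction factor C = 1 - 6/(13^3 - 13) = 0.997253. Corrected H = 4.262363 / 0.997253 = 4.274105.
Step 5: Under H0, H ~ chi^2(3); p-value = 0.233347.
Step 6: alpha = 0.1. fail to reject H0.

H = 4.2741, df = 3, p = 0.233347, fail to reject H0.


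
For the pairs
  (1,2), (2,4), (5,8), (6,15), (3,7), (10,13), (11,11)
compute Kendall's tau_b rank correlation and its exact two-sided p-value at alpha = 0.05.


Step 1: Enumerate the 21 unordered pairs (i,j) with i<j and classify each by sign(x_j-x_i) * sign(y_j-y_i).
  (1,2):dx=+1,dy=+2->C; (1,3):dx=+4,dy=+6->C; (1,4):dx=+5,dy=+13->C; (1,5):dx=+2,dy=+5->C
  (1,6):dx=+9,dy=+11->C; (1,7):dx=+10,dy=+9->C; (2,3):dx=+3,dy=+4->C; (2,4):dx=+4,dy=+11->C
  (2,5):dx=+1,dy=+3->C; (2,6):dx=+8,dy=+9->C; (2,7):dx=+9,dy=+7->C; (3,4):dx=+1,dy=+7->C
  (3,5):dx=-2,dy=-1->C; (3,6):dx=+5,dy=+5->C; (3,7):dx=+6,dy=+3->C; (4,5):dx=-3,dy=-8->C
  (4,6):dx=+4,dy=-2->D; (4,7):dx=+5,dy=-4->D; (5,6):dx=+7,dy=+6->C; (5,7):dx=+8,dy=+4->C
  (6,7):dx=+1,dy=-2->D
Step 2: C = 18, D = 3, total pairs = 21.
Step 3: tau = (C - D)/(n(n-1)/2) = (18 - 3)/21 = 0.714286.
Step 4: Exact two-sided p-value (enumerate n! = 5040 permutations of y under H0): p = 0.030159.
Step 5: alpha = 0.05. reject H0.

tau_b = 0.7143 (C=18, D=3), p = 0.030159, reject H0.


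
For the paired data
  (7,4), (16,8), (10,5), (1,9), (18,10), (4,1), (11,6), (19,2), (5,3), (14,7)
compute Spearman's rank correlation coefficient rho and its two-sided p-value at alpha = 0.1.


Step 1: Rank x and y separately (midranks; no ties here).
rank(x): 7->4, 16->8, 10->5, 1->1, 18->9, 4->2, 11->6, 19->10, 5->3, 14->7
rank(y): 4->4, 8->8, 5->5, 9->9, 10->10, 1->1, 6->6, 2->2, 3->3, 7->7
Step 2: d_i = R_x(i) - R_y(i); compute d_i^2.
  (4-4)^2=0, (8-8)^2=0, (5-5)^2=0, (1-9)^2=64, (9-10)^2=1, (2-1)^2=1, (6-6)^2=0, (10-2)^2=64, (3-3)^2=0, (7-7)^2=0
sum(d^2) = 130.
Step 3: rho = 1 - 6*130 / (10*(10^2 - 1)) = 1 - 780/990 = 0.212121.
Step 4: Under H0, t = rho * sqrt((n-2)/(1-rho^2)) = 0.6139 ~ t(8).
Step 5: Two-sided p-value from the t-distribution with 8 df = 0.556306.
Step 6: alpha = 0.1. fail to reject H0.

rho = 0.2121, p = 0.556306, fail to reject H0 at alpha = 0.1.


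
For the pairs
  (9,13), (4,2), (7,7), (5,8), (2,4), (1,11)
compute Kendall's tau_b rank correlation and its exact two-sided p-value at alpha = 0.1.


Step 1: Enumerate the 15 unordered pairs (i,j) with i<j and classify each by sign(x_j-x_i) * sign(y_j-y_i).
  (1,2):dx=-5,dy=-11->C; (1,3):dx=-2,dy=-6->C; (1,4):dx=-4,dy=-5->C; (1,5):dx=-7,dy=-9->C
  (1,6):dx=-8,dy=-2->C; (2,3):dx=+3,dy=+5->C; (2,4):dx=+1,dy=+6->C; (2,5):dx=-2,dy=+2->D
  (2,6):dx=-3,dy=+9->D; (3,4):dx=-2,dy=+1->D; (3,5):dx=-5,dy=-3->C; (3,6):dx=-6,dy=+4->D
  (4,5):dx=-3,dy=-4->C; (4,6):dx=-4,dy=+3->D; (5,6):dx=-1,dy=+7->D
Step 2: C = 9, D = 6, total pairs = 15.
Step 3: tau = (C - D)/(n(n-1)/2) = (9 - 6)/15 = 0.200000.
Step 4: Exact two-sided p-value (enumerate n! = 720 permutations of y under H0): p = 0.719444.
Step 5: alpha = 0.1. fail to reject H0.

tau_b = 0.2000 (C=9, D=6), p = 0.719444, fail to reject H0.


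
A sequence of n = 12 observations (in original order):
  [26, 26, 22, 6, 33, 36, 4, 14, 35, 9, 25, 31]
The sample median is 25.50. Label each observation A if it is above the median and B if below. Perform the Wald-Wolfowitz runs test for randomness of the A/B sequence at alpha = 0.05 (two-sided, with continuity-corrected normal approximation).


Step 1: Compute median = 25.50; label A = above, B = below.
Labels in order: AABBAABBABBA  (n_A = 6, n_B = 6)
Step 2: Count runs R = 7.
Step 3: Under H0 (random ordering), E[R] = 2*n_A*n_B/(n_A+n_B) + 1 = 2*6*6/12 + 1 = 7.0000.
        Var[R] = 2*n_A*n_B*(2*n_A*n_B - n_A - n_B) / ((n_A+n_B)^2 * (n_A+n_B-1)) = 4320/1584 = 2.7273.
        SD[R] = 1.6514.
Step 4: R = E[R], so z = 0 with no continuity correction.
Step 5: Two-sided p-value via normal approximation = 2*(1 - Phi(|z|)) = 1.000000.
Step 6: alpha = 0.05. fail to reject H0.

R = 7, z = 0.0000, p = 1.000000, fail to reject H0.


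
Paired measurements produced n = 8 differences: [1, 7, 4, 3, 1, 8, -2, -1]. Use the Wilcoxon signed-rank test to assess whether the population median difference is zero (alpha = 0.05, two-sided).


Step 1: Drop any zero differences (none here) and take |d_i|.
|d| = [1, 7, 4, 3, 1, 8, 2, 1]
Step 2: Midrank |d_i| (ties get averaged ranks).
ranks: |1|->2, |7|->7, |4|->6, |3|->5, |1|->2, |8|->8, |2|->4, |1|->2
Step 3: Attach original signs; sum ranks with positive sign and with negative sign.
W+ = 2 + 7 + 6 + 5 + 2 + 8 = 30
W- = 4 + 2 = 6
(Check: W+ + W- = 36 should equal n(n+1)/2 = 36.)
Step 4: Test statistic W = min(W+, W-) = 6.
Step 5: Ties in |d|, so use the tie-corrected normal approximation.
        E[W] = n(n+1)/4 = 8*9/4 = 18.
        Tie groups: |d|=1 (t=3); sum(t^3 - t) = 24.
        Var[W] = n(n+1)(2n+1)/24 - sum(t^3-t)/48 = 1224/24 - 24/48 = 50.5.
        z = (W - E[W]) / sqrt(Var[W]) = (6 - 18) / 7.1063 = -1.6886.
        Two-sided p = 2*Phi(z) = 0.091290.
Step 6: alpha = 0.05. fail to reject H0.

W+ = 30, W- = 6, W = min = 6, p = 0.091290, fail to reject H0.


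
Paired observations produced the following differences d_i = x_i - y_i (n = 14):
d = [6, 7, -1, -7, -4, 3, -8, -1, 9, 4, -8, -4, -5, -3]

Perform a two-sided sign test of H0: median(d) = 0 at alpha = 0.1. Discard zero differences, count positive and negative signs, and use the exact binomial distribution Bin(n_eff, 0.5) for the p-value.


Step 1: Discard zero differences. Original n = 14; n_eff = number of nonzero differences = 14.
Nonzero differences (with sign): +6, +7, -1, -7, -4, +3, -8, -1, +9, +4, -8, -4, -5, -3
Step 2: Count signs: positive = 5, negative = 9.
Step 3: Under H0: P(positive) = 0.5, so the number of positives S ~ Bin(14, 0.5).
Step 4: Two-sided exact p-value = sum of Bin(14,0.5) probabilities at or below the observed probability = 0.423950.
Step 5: alpha = 0.1. fail to reject H0.

n_eff = 14, pos = 5, neg = 9, p = 0.423950, fail to reject H0.


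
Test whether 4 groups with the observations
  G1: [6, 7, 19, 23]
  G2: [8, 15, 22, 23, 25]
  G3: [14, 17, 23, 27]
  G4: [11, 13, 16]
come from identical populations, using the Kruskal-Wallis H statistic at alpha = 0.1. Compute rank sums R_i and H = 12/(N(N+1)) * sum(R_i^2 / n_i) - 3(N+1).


Step 1: Combine all N = 16 observations and assign midranks.
sorted (value, group, rank): (6,G1,1), (7,G1,2), (8,G2,3), (11,G4,4), (13,G4,5), (14,G3,6), (15,G2,7), (16,G4,8), (17,G3,9), (19,G1,10), (22,G2,11), (23,G1,13), (23,G2,13), (23,G3,13), (25,G2,15), (27,G3,16)
Step 2: Sum ranks within each group.
R_1 = 26 (n_1 = 4)
R_2 = 49 (n_2 = 5)
R_3 = 44 (n_3 = 4)
R_4 = 17 (n_4 = 3)
Step 3: H = 12/(N(N+1)) * sum(R_i^2/n_i) - 3(N+1)
     = 12/(16*17) * (26^2/4 + 49^2/5 + 44^2/4 + 17^2/3) - 3*17
     = 0.044118 * 1229.53 - 51
     = 3.244118.
Step 4: Ties present; correction factor C = 1 - 24/(16^3 - 16) = 0.994118. Corrected H = 3.244118 / 0.994118 = 3.263314.
Step 5: Under H0, H ~ chi^2(3); p-value = 0.352781.
Step 6: alpha = 0.1. fail to reject H0.

H = 3.2633, df = 3, p = 0.352781, fail to reject H0.


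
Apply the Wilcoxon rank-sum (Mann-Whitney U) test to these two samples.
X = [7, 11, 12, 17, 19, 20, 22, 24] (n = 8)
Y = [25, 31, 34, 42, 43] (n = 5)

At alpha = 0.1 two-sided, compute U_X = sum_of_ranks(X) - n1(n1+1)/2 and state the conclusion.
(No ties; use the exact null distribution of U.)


Step 1: Combine and sort all 13 observations; assign midranks.
sorted (value, group): (7,X), (11,X), (12,X), (17,X), (19,X), (20,X), (22,X), (24,X), (25,Y), (31,Y), (34,Y), (42,Y), (43,Y)
ranks: 7->1, 11->2, 12->3, 17->4, 19->5, 20->6, 22->7, 24->8, 25->9, 31->10, 34->11, 42->12, 43->13
Step 2: Rank sum for X: R1 = 1 + 2 + 3 + 4 + 5 + 6 + 7 + 8 = 36.
Step 3: U_X = R1 - n1(n1+1)/2 = 36 - 8*9/2 = 36 - 36 = 0.
       U_Y = n1*n2 - U_X = 40 - 0 = 40.
Step 4: No ties, so the exact null distribution of U (based on enumerating the C(13,8) = 1287 equally likely rank assignments) gives the two-sided p-value.
Step 5: p-value = 0.001554; compare to alpha = 0.1. reject H0.

U_X = 0, p = 0.001554, reject H0 at alpha = 0.1.


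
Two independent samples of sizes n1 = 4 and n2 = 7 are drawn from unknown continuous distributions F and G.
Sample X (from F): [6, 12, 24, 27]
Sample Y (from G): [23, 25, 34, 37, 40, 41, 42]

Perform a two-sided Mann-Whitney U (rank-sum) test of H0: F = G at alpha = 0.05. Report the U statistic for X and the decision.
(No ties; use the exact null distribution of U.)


Step 1: Combine and sort all 11 observations; assign midranks.
sorted (value, group): (6,X), (12,X), (23,Y), (24,X), (25,Y), (27,X), (34,Y), (37,Y), (40,Y), (41,Y), (42,Y)
ranks: 6->1, 12->2, 23->3, 24->4, 25->5, 27->6, 34->7, 37->8, 40->9, 41->10, 42->11
Step 2: Rank sum for X: R1 = 1 + 2 + 4 + 6 = 13.
Step 3: U_X = R1 - n1(n1+1)/2 = 13 - 4*5/2 = 13 - 10 = 3.
       U_Y = n1*n2 - U_X = 28 - 3 = 25.
Step 4: No ties, so the exact null distribution of U (based on enumerating the C(11,4) = 330 equally likely rank assignments) gives the two-sided p-value.
Step 5: p-value = 0.042424; compare to alpha = 0.05. reject H0.

U_X = 3, p = 0.042424, reject H0 at alpha = 0.05.


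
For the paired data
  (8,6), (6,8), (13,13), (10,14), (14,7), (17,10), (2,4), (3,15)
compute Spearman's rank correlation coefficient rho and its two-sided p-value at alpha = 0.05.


Step 1: Rank x and y separately (midranks; no ties here).
rank(x): 8->4, 6->3, 13->6, 10->5, 14->7, 17->8, 2->1, 3->2
rank(y): 6->2, 8->4, 13->6, 14->7, 7->3, 10->5, 4->1, 15->8
Step 2: d_i = R_x(i) - R_y(i); compute d_i^2.
  (4-2)^2=4, (3-4)^2=1, (6-6)^2=0, (5-7)^2=4, (7-3)^2=16, (8-5)^2=9, (1-1)^2=0, (2-8)^2=36
sum(d^2) = 70.
Step 3: rho = 1 - 6*70 / (8*(8^2 - 1)) = 1 - 420/504 = 0.166667.
Step 4: Under H0, t = rho * sqrt((n-2)/(1-rho^2)) = 0.4140 ~ t(6).
Step 5: Two-sided p-value from the t-distribution with 6 df = 0.693239.
Step 6: alpha = 0.05. fail to reject H0.

rho = 0.1667, p = 0.693239, fail to reject H0 at alpha = 0.05.


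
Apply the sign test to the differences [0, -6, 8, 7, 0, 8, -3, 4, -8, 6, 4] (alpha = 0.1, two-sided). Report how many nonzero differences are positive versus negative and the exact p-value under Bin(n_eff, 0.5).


Step 1: Discard zero differences. Original n = 11; n_eff = number of nonzero differences = 9.
Nonzero differences (with sign): -6, +8, +7, +8, -3, +4, -8, +6, +4
Step 2: Count signs: positive = 6, negative = 3.
Step 3: Under H0: P(positive) = 0.5, so the number of positives S ~ Bin(9, 0.5).
Step 4: Two-sided exact p-value = sum of Bin(9,0.5) probabilities at or below the observed probability = 0.507812.
Step 5: alpha = 0.1. fail to reject H0.

n_eff = 9, pos = 6, neg = 3, p = 0.507812, fail to reject H0.


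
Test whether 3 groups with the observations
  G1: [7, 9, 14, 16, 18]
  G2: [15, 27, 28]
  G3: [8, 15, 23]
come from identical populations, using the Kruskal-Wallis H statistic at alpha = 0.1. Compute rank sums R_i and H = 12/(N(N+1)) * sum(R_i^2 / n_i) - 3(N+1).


Step 1: Combine all N = 11 observations and assign midranks.
sorted (value, group, rank): (7,G1,1), (8,G3,2), (9,G1,3), (14,G1,4), (15,G2,5.5), (15,G3,5.5), (16,G1,7), (18,G1,8), (23,G3,9), (27,G2,10), (28,G2,11)
Step 2: Sum ranks within each group.
R_1 = 23 (n_1 = 5)
R_2 = 26.5 (n_2 = 3)
R_3 = 16.5 (n_3 = 3)
Step 3: H = 12/(N(N+1)) * sum(R_i^2/n_i) - 3(N+1)
     = 12/(11*12) * (23^2/5 + 26.5^2/3 + 16.5^2/3) - 3*12
     = 0.090909 * 430.633 - 36
     = 3.148485.
Step 4: Ties present; correction factor C = 1 - 6/(11^3 - 11) = 0.995455. Corrected H = 3.148485 / 0.995455 = 3.162861.
Step 5: Under H0, H ~ chi^2(2); p-value = 0.205681.
Step 6: alpha = 0.1. fail to reject H0.

H = 3.1629, df = 2, p = 0.205681, fail to reject H0.


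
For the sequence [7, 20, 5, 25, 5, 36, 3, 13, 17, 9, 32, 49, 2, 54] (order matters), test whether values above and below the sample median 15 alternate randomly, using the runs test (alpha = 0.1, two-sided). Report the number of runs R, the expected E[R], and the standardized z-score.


Step 1: Compute median = 15; label A = above, B = below.
Labels in order: BABABABBABAABA  (n_A = 7, n_B = 7)
Step 2: Count runs R = 12.
Step 3: Under H0 (random ordering), E[R] = 2*n_A*n_B/(n_A+n_B) + 1 = 2*7*7/14 + 1 = 8.0000.
        Var[R] = 2*n_A*n_B*(2*n_A*n_B - n_A - n_B) / ((n_A+n_B)^2 * (n_A+n_B-1)) = 8232/2548 = 3.2308.
        SD[R] = 1.7974.
Step 4: Continuity-corrected z = (R - 0.5 - E[R]) / SD[R] = (12 - 0.5 - 8.0000) / 1.7974 = 1.9472.
Step 5: Two-sided p-value via normal approximation = 2*(1 - Phi(|z|)) = 0.051508.
Step 6: alpha = 0.1. reject H0.

R = 12, z = 1.9472, p = 0.051508, reject H0.


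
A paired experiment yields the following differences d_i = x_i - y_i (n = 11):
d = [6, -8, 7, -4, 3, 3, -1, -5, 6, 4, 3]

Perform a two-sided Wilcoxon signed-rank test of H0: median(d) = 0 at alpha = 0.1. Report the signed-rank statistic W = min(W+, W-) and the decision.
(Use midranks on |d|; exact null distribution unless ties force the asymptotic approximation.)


Step 1: Drop any zero differences (none here) and take |d_i|.
|d| = [6, 8, 7, 4, 3, 3, 1, 5, 6, 4, 3]
Step 2: Midrank |d_i| (ties get averaged ranks).
ranks: |6|->8.5, |8|->11, |7|->10, |4|->5.5, |3|->3, |3|->3, |1|->1, |5|->7, |6|->8.5, |4|->5.5, |3|->3
Step 3: Attach original signs; sum ranks with positive sign and with negative sign.
W+ = 8.5 + 10 + 3 + 3 + 8.5 + 5.5 + 3 = 41.5
W- = 11 + 5.5 + 1 + 7 = 24.5
(Check: W+ + W- = 66 should equal n(n+1)/2 = 66.)
Step 4: Test statistic W = min(W+, W-) = 24.5.
Step 5: Ties in |d|, so use the tie-corrected normal approximation.
        E[W] = n(n+1)/4 = 11*12/4 = 33.
        Tie groups: |d|=3 (t=3), |d|=4 (t=2), |d|=6 (t=2); sum(t^3 - t) = 36.
        Var[W] = n(n+1)(2n+1)/24 - sum(t^3-t)/48 = 3036/24 - 36/48 = 125.75.
        z = (W - E[W]) / sqrt(Var[W]) = (24.5 - 33) / 11.2138 = -0.7580.
        Two-sided p = 2*Phi(z) = 0.448455.
Step 6: alpha = 0.1. fail to reject H0.

W+ = 41.5, W- = 24.5, W = min = 24.5, p = 0.448455, fail to reject H0.


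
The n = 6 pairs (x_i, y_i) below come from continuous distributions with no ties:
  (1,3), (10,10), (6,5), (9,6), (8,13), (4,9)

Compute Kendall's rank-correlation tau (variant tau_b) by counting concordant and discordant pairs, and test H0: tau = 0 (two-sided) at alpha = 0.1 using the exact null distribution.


Step 1: Enumerate the 15 unordered pairs (i,j) with i<j and classify each by sign(x_j-x_i) * sign(y_j-y_i).
  (1,2):dx=+9,dy=+7->C; (1,3):dx=+5,dy=+2->C; (1,4):dx=+8,dy=+3->C; (1,5):dx=+7,dy=+10->C
  (1,6):dx=+3,dy=+6->C; (2,3):dx=-4,dy=-5->C; (2,4):dx=-1,dy=-4->C; (2,5):dx=-2,dy=+3->D
  (2,6):dx=-6,dy=-1->C; (3,4):dx=+3,dy=+1->C; (3,5):dx=+2,dy=+8->C; (3,6):dx=-2,dy=+4->D
  (4,5):dx=-1,dy=+7->D; (4,6):dx=-5,dy=+3->D; (5,6):dx=-4,dy=-4->C
Step 2: C = 11, D = 4, total pairs = 15.
Step 3: tau = (C - D)/(n(n-1)/2) = (11 - 4)/15 = 0.466667.
Step 4: Exact two-sided p-value (enumerate n! = 720 permutations of y under H0): p = 0.272222.
Step 5: alpha = 0.1. fail to reject H0.

tau_b = 0.4667 (C=11, D=4), p = 0.272222, fail to reject H0.


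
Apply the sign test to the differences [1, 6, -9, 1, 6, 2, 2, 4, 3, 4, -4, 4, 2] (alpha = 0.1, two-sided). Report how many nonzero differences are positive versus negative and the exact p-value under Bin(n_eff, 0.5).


Step 1: Discard zero differences. Original n = 13; n_eff = number of nonzero differences = 13.
Nonzero differences (with sign): +1, +6, -9, +1, +6, +2, +2, +4, +3, +4, -4, +4, +2
Step 2: Count signs: positive = 11, negative = 2.
Step 3: Under H0: P(positive) = 0.5, so the number of positives S ~ Bin(13, 0.5).
Step 4: Two-sided exact p-value = sum of Bin(13,0.5) probabilities at or below the observed probability = 0.022461.
Step 5: alpha = 0.1. reject H0.

n_eff = 13, pos = 11, neg = 2, p = 0.022461, reject H0.


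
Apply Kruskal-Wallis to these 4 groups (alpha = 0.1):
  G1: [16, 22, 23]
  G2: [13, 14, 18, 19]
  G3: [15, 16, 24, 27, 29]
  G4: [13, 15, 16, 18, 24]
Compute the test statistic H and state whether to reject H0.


Step 1: Combine all N = 17 observations and assign midranks.
sorted (value, group, rank): (13,G2,1.5), (13,G4,1.5), (14,G2,3), (15,G3,4.5), (15,G4,4.5), (16,G1,7), (16,G3,7), (16,G4,7), (18,G2,9.5), (18,G4,9.5), (19,G2,11), (22,G1,12), (23,G1,13), (24,G3,14.5), (24,G4,14.5), (27,G3,16), (29,G3,17)
Step 2: Sum ranks within each group.
R_1 = 32 (n_1 = 3)
R_2 = 25 (n_2 = 4)
R_3 = 59 (n_3 = 5)
R_4 = 37 (n_4 = 5)
Step 3: H = 12/(N(N+1)) * sum(R_i^2/n_i) - 3(N+1)
     = 12/(17*18) * (32^2/3 + 25^2/4 + 59^2/5 + 37^2/5) - 3*18
     = 0.039216 * 1467.58 - 54
     = 3.552288.
Step 4: Ties present; correction factor C = 1 - 48/(17^3 - 17) = 0.990196. Corrected H = 3.552288 / 0.990196 = 3.587459.
Step 5: Under H0, H ~ chi^2(3); p-value = 0.309595.
Step 6: alpha = 0.1. fail to reject H0.

H = 3.5875, df = 3, p = 0.309595, fail to reject H0.


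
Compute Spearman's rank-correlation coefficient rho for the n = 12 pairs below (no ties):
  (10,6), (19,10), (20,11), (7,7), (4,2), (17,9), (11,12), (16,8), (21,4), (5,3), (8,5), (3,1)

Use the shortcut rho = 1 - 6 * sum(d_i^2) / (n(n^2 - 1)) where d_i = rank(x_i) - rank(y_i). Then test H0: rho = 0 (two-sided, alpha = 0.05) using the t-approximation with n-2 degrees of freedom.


Step 1: Rank x and y separately (midranks; no ties here).
rank(x): 10->6, 19->10, 20->11, 7->4, 4->2, 17->9, 11->7, 16->8, 21->12, 5->3, 8->5, 3->1
rank(y): 6->6, 10->10, 11->11, 7->7, 2->2, 9->9, 12->12, 8->8, 4->4, 3->3, 5->5, 1->1
Step 2: d_i = R_x(i) - R_y(i); compute d_i^2.
  (6-6)^2=0, (10-10)^2=0, (11-11)^2=0, (4-7)^2=9, (2-2)^2=0, (9-9)^2=0, (7-12)^2=25, (8-8)^2=0, (12-4)^2=64, (3-3)^2=0, (5-5)^2=0, (1-1)^2=0
sum(d^2) = 98.
Step 3: rho = 1 - 6*98 / (12*(12^2 - 1)) = 1 - 588/1716 = 0.657343.
Step 4: Under H0, t = rho * sqrt((n-2)/(1-rho^2)) = 2.7584 ~ t(10).
Step 5: Two-sided p-value from the t-distribution with 10 df = 0.020185.
Step 6: alpha = 0.05. reject H0.

rho = 0.6573, p = 0.020185, reject H0 at alpha = 0.05.


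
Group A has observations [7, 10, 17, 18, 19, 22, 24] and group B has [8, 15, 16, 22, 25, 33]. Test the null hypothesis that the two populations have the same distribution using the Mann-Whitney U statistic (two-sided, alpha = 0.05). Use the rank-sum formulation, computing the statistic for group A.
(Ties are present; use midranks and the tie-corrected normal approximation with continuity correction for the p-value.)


Step 1: Combine and sort all 13 observations; assign midranks.
sorted (value, group): (7,X), (8,Y), (10,X), (15,Y), (16,Y), (17,X), (18,X), (19,X), (22,X), (22,Y), (24,X), (25,Y), (33,Y)
ranks: 7->1, 8->2, 10->3, 15->4, 16->5, 17->6, 18->7, 19->8, 22->9.5, 22->9.5, 24->11, 25->12, 33->13
Step 2: Rank sum for X: R1 = 1 + 3 + 6 + 7 + 8 + 9.5 + 11 = 45.5.
Step 3: U_X = R1 - n1(n1+1)/2 = 45.5 - 7*8/2 = 45.5 - 28 = 17.5.
       U_Y = n1*n2 - U_X = 42 - 17.5 = 24.5.
Step 4: Ties are present, so use the tie-corrected normal approximation (with continuity correction) for the p-value.
Step 5: p-value = 0.667806; compare to alpha = 0.05. fail to reject H0.

U_X = 17.5, p = 0.667806, fail to reject H0 at alpha = 0.05.


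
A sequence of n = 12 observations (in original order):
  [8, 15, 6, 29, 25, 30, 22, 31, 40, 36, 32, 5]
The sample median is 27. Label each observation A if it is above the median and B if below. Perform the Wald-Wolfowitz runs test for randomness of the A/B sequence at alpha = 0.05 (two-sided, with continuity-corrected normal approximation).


Step 1: Compute median = 27; label A = above, B = below.
Labels in order: BBBABABAAAAB  (n_A = 6, n_B = 6)
Step 2: Count runs R = 7.
Step 3: Under H0 (random ordering), E[R] = 2*n_A*n_B/(n_A+n_B) + 1 = 2*6*6/12 + 1 = 7.0000.
        Var[R] = 2*n_A*n_B*(2*n_A*n_B - n_A - n_B) / ((n_A+n_B)^2 * (n_A+n_B-1)) = 4320/1584 = 2.7273.
        SD[R] = 1.6514.
Step 4: R = E[R], so z = 0 with no continuity correction.
Step 5: Two-sided p-value via normal approximation = 2*(1 - Phi(|z|)) = 1.000000.
Step 6: alpha = 0.05. fail to reject H0.

R = 7, z = 0.0000, p = 1.000000, fail to reject H0.


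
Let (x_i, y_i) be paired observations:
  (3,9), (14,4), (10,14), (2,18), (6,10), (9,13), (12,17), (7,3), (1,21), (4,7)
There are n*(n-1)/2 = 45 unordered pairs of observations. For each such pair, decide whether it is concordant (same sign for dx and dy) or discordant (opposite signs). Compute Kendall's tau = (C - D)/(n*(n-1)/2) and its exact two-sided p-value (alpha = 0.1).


Step 1: Enumerate the 45 unordered pairs (i,j) with i<j and classify each by sign(x_j-x_i) * sign(y_j-y_i).
  (1,2):dx=+11,dy=-5->D; (1,3):dx=+7,dy=+5->C; (1,4):dx=-1,dy=+9->D; (1,5):dx=+3,dy=+1->C
  (1,6):dx=+6,dy=+4->C; (1,7):dx=+9,dy=+8->C; (1,8):dx=+4,dy=-6->D; (1,9):dx=-2,dy=+12->D
  (1,10):dx=+1,dy=-2->D; (2,3):dx=-4,dy=+10->D; (2,4):dx=-12,dy=+14->D; (2,5):dx=-8,dy=+6->D
  (2,6):dx=-5,dy=+9->D; (2,7):dx=-2,dy=+13->D; (2,8):dx=-7,dy=-1->C; (2,9):dx=-13,dy=+17->D
  (2,10):dx=-10,dy=+3->D; (3,4):dx=-8,dy=+4->D; (3,5):dx=-4,dy=-4->C; (3,6):dx=-1,dy=-1->C
  (3,7):dx=+2,dy=+3->C; (3,8):dx=-3,dy=-11->C; (3,9):dx=-9,dy=+7->D; (3,10):dx=-6,dy=-7->C
  (4,5):dx=+4,dy=-8->D; (4,6):dx=+7,dy=-5->D; (4,7):dx=+10,dy=-1->D; (4,8):dx=+5,dy=-15->D
  (4,9):dx=-1,dy=+3->D; (4,10):dx=+2,dy=-11->D; (5,6):dx=+3,dy=+3->C; (5,7):dx=+6,dy=+7->C
  (5,8):dx=+1,dy=-7->D; (5,9):dx=-5,dy=+11->D; (5,10):dx=-2,dy=-3->C; (6,7):dx=+3,dy=+4->C
  (6,8):dx=-2,dy=-10->C; (6,9):dx=-8,dy=+8->D; (6,10):dx=-5,dy=-6->C; (7,8):dx=-5,dy=-14->C
  (7,9):dx=-11,dy=+4->D; (7,10):dx=-8,dy=-10->C; (8,9):dx=-6,dy=+18->D; (8,10):dx=-3,dy=+4->D
  (9,10):dx=+3,dy=-14->D
Step 2: C = 18, D = 27, total pairs = 45.
Step 3: tau = (C - D)/(n(n-1)/2) = (18 - 27)/45 = -0.200000.
Step 4: Exact two-sided p-value (enumerate n! = 3628800 permutations of y under H0): p = 0.484313.
Step 5: alpha = 0.1. fail to reject H0.

tau_b = -0.2000 (C=18, D=27), p = 0.484313, fail to reject H0.


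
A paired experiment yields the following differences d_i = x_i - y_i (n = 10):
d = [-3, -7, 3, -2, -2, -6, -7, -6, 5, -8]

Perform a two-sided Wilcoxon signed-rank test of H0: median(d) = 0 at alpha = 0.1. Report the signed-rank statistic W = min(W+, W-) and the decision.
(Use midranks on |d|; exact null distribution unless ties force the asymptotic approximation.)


Step 1: Drop any zero differences (none here) and take |d_i|.
|d| = [3, 7, 3, 2, 2, 6, 7, 6, 5, 8]
Step 2: Midrank |d_i| (ties get averaged ranks).
ranks: |3|->3.5, |7|->8.5, |3|->3.5, |2|->1.5, |2|->1.5, |6|->6.5, |7|->8.5, |6|->6.5, |5|->5, |8|->10
Step 3: Attach original signs; sum ranks with positive sign and with negative sign.
W+ = 3.5 + 5 = 8.5
W- = 3.5 + 8.5 + 1.5 + 1.5 + 6.5 + 8.5 + 6.5 + 10 = 46.5
(Check: W+ + W- = 55 should equal n(n+1)/2 = 55.)
Step 4: Test statistic W = min(W+, W-) = 8.5.
Step 5: Ties in |d|, so use the tie-corrected normal approximation.
        E[W] = n(n+1)/4 = 10*11/4 = 27.5.
        Tie groups: |d|=2 (t=2), |d|=3 (t=2), |d|=6 (t=2), |d|=7 (t=2); sum(t^3 - t) = 24.
        Var[W] = n(n+1)(2n+1)/24 - sum(t^3-t)/48 = 2310/24 - 24/48 = 95.75.
        z = (W - E[W]) / sqrt(Var[W]) = (8.5 - 27.5) / 9.7852 = -1.9417.
        Two-sided p = 2*Phi(z) = 0.052172.
Step 6: alpha = 0.1. reject H0.

W+ = 8.5, W- = 46.5, W = min = 8.5, p = 0.052172, reject H0.


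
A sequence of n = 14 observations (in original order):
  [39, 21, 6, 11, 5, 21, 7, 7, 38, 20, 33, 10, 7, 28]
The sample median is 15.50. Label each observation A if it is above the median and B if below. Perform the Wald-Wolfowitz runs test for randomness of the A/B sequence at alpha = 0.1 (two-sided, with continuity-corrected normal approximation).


Step 1: Compute median = 15.50; label A = above, B = below.
Labels in order: AABBBABBAAABBA  (n_A = 7, n_B = 7)
Step 2: Count runs R = 7.
Step 3: Under H0 (random ordering), E[R] = 2*n_A*n_B/(n_A+n_B) + 1 = 2*7*7/14 + 1 = 8.0000.
        Var[R] = 2*n_A*n_B*(2*n_A*n_B - n_A - n_B) / ((n_A+n_B)^2 * (n_A+n_B-1)) = 8232/2548 = 3.2308.
        SD[R] = 1.7974.
Step 4: Continuity-corrected z = (R + 0.5 - E[R]) / SD[R] = (7 + 0.5 - 8.0000) / 1.7974 = -0.2782.
Step 5: Two-sided p-value via normal approximation = 2*(1 - Phi(|z|)) = 0.780879.
Step 6: alpha = 0.1. fail to reject H0.

R = 7, z = -0.2782, p = 0.780879, fail to reject H0.


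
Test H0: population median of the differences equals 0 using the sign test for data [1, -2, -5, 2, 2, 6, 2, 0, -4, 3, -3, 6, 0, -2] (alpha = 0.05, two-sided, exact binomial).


Step 1: Discard zero differences. Original n = 14; n_eff = number of nonzero differences = 12.
Nonzero differences (with sign): +1, -2, -5, +2, +2, +6, +2, -4, +3, -3, +6, -2
Step 2: Count signs: positive = 7, negative = 5.
Step 3: Under H0: P(positive) = 0.5, so the number of positives S ~ Bin(12, 0.5).
Step 4: Two-sided exact p-value = sum of Bin(12,0.5) probabilities at or below the observed probability = 0.774414.
Step 5: alpha = 0.05. fail to reject H0.

n_eff = 12, pos = 7, neg = 5, p = 0.774414, fail to reject H0.


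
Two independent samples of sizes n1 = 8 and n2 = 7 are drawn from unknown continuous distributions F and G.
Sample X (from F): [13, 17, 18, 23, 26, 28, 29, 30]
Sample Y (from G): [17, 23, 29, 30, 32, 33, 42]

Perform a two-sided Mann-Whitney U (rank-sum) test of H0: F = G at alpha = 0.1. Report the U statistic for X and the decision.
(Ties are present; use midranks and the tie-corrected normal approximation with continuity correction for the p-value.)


Step 1: Combine and sort all 15 observations; assign midranks.
sorted (value, group): (13,X), (17,X), (17,Y), (18,X), (23,X), (23,Y), (26,X), (28,X), (29,X), (29,Y), (30,X), (30,Y), (32,Y), (33,Y), (42,Y)
ranks: 13->1, 17->2.5, 17->2.5, 18->4, 23->5.5, 23->5.5, 26->7, 28->8, 29->9.5, 29->9.5, 30->11.5, 30->11.5, 32->13, 33->14, 42->15
Step 2: Rank sum for X: R1 = 1 + 2.5 + 4 + 5.5 + 7 + 8 + 9.5 + 11.5 = 49.
Step 3: U_X = R1 - n1(n1+1)/2 = 49 - 8*9/2 = 49 - 36 = 13.
       U_Y = n1*n2 - U_X = 56 - 13 = 43.
Step 4: Ties are present, so use the tie-corrected normal approximation (with continuity correction) for the p-value.
Step 5: p-value = 0.092167; compare to alpha = 0.1. reject H0.

U_X = 13, p = 0.092167, reject H0 at alpha = 0.1.


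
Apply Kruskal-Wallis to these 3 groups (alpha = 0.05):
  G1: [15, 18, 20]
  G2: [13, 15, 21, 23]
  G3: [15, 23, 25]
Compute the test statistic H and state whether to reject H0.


Step 1: Combine all N = 10 observations and assign midranks.
sorted (value, group, rank): (13,G2,1), (15,G1,3), (15,G2,3), (15,G3,3), (18,G1,5), (20,G1,6), (21,G2,7), (23,G2,8.5), (23,G3,8.5), (25,G3,10)
Step 2: Sum ranks within each group.
R_1 = 14 (n_1 = 3)
R_2 = 19.5 (n_2 = 4)
R_3 = 21.5 (n_3 = 3)
Step 3: H = 12/(N(N+1)) * sum(R_i^2/n_i) - 3(N+1)
     = 12/(10*11) * (14^2/3 + 19.5^2/4 + 21.5^2/3) - 3*11
     = 0.109091 * 314.479 - 33
     = 1.306818.
Step 4: Ties present; correction factor C = 1 - 30/(10^3 - 10) = 0.969697. Corrected H = 1.306818 / 0.969697 = 1.347656.
Step 5: Under H0, H ~ chi^2(2); p-value = 0.509753.
Step 6: alpha = 0.05. fail to reject H0.

H = 1.3477, df = 2, p = 0.509753, fail to reject H0.


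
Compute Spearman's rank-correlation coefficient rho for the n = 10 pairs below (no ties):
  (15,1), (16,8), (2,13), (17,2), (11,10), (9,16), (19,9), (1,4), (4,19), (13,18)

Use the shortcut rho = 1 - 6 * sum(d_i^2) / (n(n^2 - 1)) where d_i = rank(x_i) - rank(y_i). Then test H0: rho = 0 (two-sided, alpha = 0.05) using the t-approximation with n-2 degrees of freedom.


Step 1: Rank x and y separately (midranks; no ties here).
rank(x): 15->7, 16->8, 2->2, 17->9, 11->5, 9->4, 19->10, 1->1, 4->3, 13->6
rank(y): 1->1, 8->4, 13->7, 2->2, 10->6, 16->8, 9->5, 4->3, 19->10, 18->9
Step 2: d_i = R_x(i) - R_y(i); compute d_i^2.
  (7-1)^2=36, (8-4)^2=16, (2-7)^2=25, (9-2)^2=49, (5-6)^2=1, (4-8)^2=16, (10-5)^2=25, (1-3)^2=4, (3-10)^2=49, (6-9)^2=9
sum(d^2) = 230.
Step 3: rho = 1 - 6*230 / (10*(10^2 - 1)) = 1 - 1380/990 = -0.393939.
Step 4: Under H0, t = rho * sqrt((n-2)/(1-rho^2)) = -1.2123 ~ t(8).
Step 5: Two-sided p-value from the t-distribution with 8 df = 0.259998.
Step 6: alpha = 0.05. fail to reject H0.

rho = -0.3939, p = 0.259998, fail to reject H0 at alpha = 0.05.


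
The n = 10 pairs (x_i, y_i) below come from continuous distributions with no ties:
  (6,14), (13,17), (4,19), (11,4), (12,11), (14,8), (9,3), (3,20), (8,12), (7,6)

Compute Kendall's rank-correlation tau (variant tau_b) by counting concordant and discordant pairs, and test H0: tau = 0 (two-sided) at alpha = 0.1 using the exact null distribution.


Step 1: Enumerate the 45 unordered pairs (i,j) with i<j and classify each by sign(x_j-x_i) * sign(y_j-y_i).
  (1,2):dx=+7,dy=+3->C; (1,3):dx=-2,dy=+5->D; (1,4):dx=+5,dy=-10->D; (1,5):dx=+6,dy=-3->D
  (1,6):dx=+8,dy=-6->D; (1,7):dx=+3,dy=-11->D; (1,8):dx=-3,dy=+6->D; (1,9):dx=+2,dy=-2->D
  (1,10):dx=+1,dy=-8->D; (2,3):dx=-9,dy=+2->D; (2,4):dx=-2,dy=-13->C; (2,5):dx=-1,dy=-6->C
  (2,6):dx=+1,dy=-9->D; (2,7):dx=-4,dy=-14->C; (2,8):dx=-10,dy=+3->D; (2,9):dx=-5,dy=-5->C
  (2,10):dx=-6,dy=-11->C; (3,4):dx=+7,dy=-15->D; (3,5):dx=+8,dy=-8->D; (3,6):dx=+10,dy=-11->D
  (3,7):dx=+5,dy=-16->D; (3,8):dx=-1,dy=+1->D; (3,9):dx=+4,dy=-7->D; (3,10):dx=+3,dy=-13->D
  (4,5):dx=+1,dy=+7->C; (4,6):dx=+3,dy=+4->C; (4,7):dx=-2,dy=-1->C; (4,8):dx=-8,dy=+16->D
  (4,9):dx=-3,dy=+8->D; (4,10):dx=-4,dy=+2->D; (5,6):dx=+2,dy=-3->D; (5,7):dx=-3,dy=-8->C
  (5,8):dx=-9,dy=+9->D; (5,9):dx=-4,dy=+1->D; (5,10):dx=-5,dy=-5->C; (6,7):dx=-5,dy=-5->C
  (6,8):dx=-11,dy=+12->D; (6,9):dx=-6,dy=+4->D; (6,10):dx=-7,dy=-2->C; (7,8):dx=-6,dy=+17->D
  (7,9):dx=-1,dy=+9->D; (7,10):dx=-2,dy=+3->D; (8,9):dx=+5,dy=-8->D; (8,10):dx=+4,dy=-14->D
  (9,10):dx=-1,dy=-6->C
Step 2: C = 14, D = 31, total pairs = 45.
Step 3: tau = (C - D)/(n(n-1)/2) = (14 - 31)/45 = -0.377778.
Step 4: Exact two-sided p-value (enumerate n! = 3628800 permutations of y under H0): p = 0.155742.
Step 5: alpha = 0.1. fail to reject H0.

tau_b = -0.3778 (C=14, D=31), p = 0.155742, fail to reject H0.


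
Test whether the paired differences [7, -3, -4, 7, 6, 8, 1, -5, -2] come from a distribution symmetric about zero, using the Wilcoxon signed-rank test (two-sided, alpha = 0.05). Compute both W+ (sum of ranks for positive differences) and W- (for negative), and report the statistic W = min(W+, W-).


Step 1: Drop any zero differences (none here) and take |d_i|.
|d| = [7, 3, 4, 7, 6, 8, 1, 5, 2]
Step 2: Midrank |d_i| (ties get averaged ranks).
ranks: |7|->7.5, |3|->3, |4|->4, |7|->7.5, |6|->6, |8|->9, |1|->1, |5|->5, |2|->2
Step 3: Attach original signs; sum ranks with positive sign and with negative sign.
W+ = 7.5 + 7.5 + 6 + 9 + 1 = 31
W- = 3 + 4 + 5 + 2 = 14
(Check: W+ + W- = 45 should equal n(n+1)/2 = 45.)
Step 4: Test statistic W = min(W+, W-) = 14.
Step 5: Ties in |d|, so use the tie-corrected normal approximation.
        E[W] = n(n+1)/4 = 9*10/4 = 22.5.
        Tie groups: |d|=7 (t=2); sum(t^3 - t) = 6.
        Var[W] = n(n+1)(2n+1)/24 - sum(t^3-t)/48 = 1710/24 - 6/48 = 71.125.
        z = (W - E[W]) / sqrt(Var[W]) = (14 - 22.5) / 8.4336 = -1.0079.
        Two-sided p = 2*Phi(z) = 0.313513.
Step 6: alpha = 0.05. fail to reject H0.

W+ = 31, W- = 14, W = min = 14, p = 0.313513, fail to reject H0.


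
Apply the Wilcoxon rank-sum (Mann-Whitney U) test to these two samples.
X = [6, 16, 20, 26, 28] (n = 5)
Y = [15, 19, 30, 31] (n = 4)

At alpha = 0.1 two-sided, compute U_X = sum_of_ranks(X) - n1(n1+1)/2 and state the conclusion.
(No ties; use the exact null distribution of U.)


Step 1: Combine and sort all 9 observations; assign midranks.
sorted (value, group): (6,X), (15,Y), (16,X), (19,Y), (20,X), (26,X), (28,X), (30,Y), (31,Y)
ranks: 6->1, 15->2, 16->3, 19->4, 20->5, 26->6, 28->7, 30->8, 31->9
Step 2: Rank sum for X: R1 = 1 + 3 + 5 + 6 + 7 = 22.
Step 3: U_X = R1 - n1(n1+1)/2 = 22 - 5*6/2 = 22 - 15 = 7.
       U_Y = n1*n2 - U_X = 20 - 7 = 13.
Step 4: No ties, so the exact null distribution of U (based on enumerating the C(9,5) = 126 equally likely rank assignments) gives the two-sided p-value.
Step 5: p-value = 0.555556; compare to alpha = 0.1. fail to reject H0.

U_X = 7, p = 0.555556, fail to reject H0 at alpha = 0.1.


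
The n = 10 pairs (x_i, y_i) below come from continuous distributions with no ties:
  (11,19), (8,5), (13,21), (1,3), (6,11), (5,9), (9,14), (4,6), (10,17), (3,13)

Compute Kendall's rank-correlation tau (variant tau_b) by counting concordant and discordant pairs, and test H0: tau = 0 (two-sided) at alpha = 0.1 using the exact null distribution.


Step 1: Enumerate the 45 unordered pairs (i,j) with i<j and classify each by sign(x_j-x_i) * sign(y_j-y_i).
  (1,2):dx=-3,dy=-14->C; (1,3):dx=+2,dy=+2->C; (1,4):dx=-10,dy=-16->C; (1,5):dx=-5,dy=-8->C
  (1,6):dx=-6,dy=-10->C; (1,7):dx=-2,dy=-5->C; (1,8):dx=-7,dy=-13->C; (1,9):dx=-1,dy=-2->C
  (1,10):dx=-8,dy=-6->C; (2,3):dx=+5,dy=+16->C; (2,4):dx=-7,dy=-2->C; (2,5):dx=-2,dy=+6->D
  (2,6):dx=-3,dy=+4->D; (2,7):dx=+1,dy=+9->C; (2,8):dx=-4,dy=+1->D; (2,9):dx=+2,dy=+12->C
  (2,10):dx=-5,dy=+8->D; (3,4):dx=-12,dy=-18->C; (3,5):dx=-7,dy=-10->C; (3,6):dx=-8,dy=-12->C
  (3,7):dx=-4,dy=-7->C; (3,8):dx=-9,dy=-15->C; (3,9):dx=-3,dy=-4->C; (3,10):dx=-10,dy=-8->C
  (4,5):dx=+5,dy=+8->C; (4,6):dx=+4,dy=+6->C; (4,7):dx=+8,dy=+11->C; (4,8):dx=+3,dy=+3->C
  (4,9):dx=+9,dy=+14->C; (4,10):dx=+2,dy=+10->C; (5,6):dx=-1,dy=-2->C; (5,7):dx=+3,dy=+3->C
  (5,8):dx=-2,dy=-5->C; (5,9):dx=+4,dy=+6->C; (5,10):dx=-3,dy=+2->D; (6,7):dx=+4,dy=+5->C
  (6,8):dx=-1,dy=-3->C; (6,9):dx=+5,dy=+8->C; (6,10):dx=-2,dy=+4->D; (7,8):dx=-5,dy=-8->C
  (7,9):dx=+1,dy=+3->C; (7,10):dx=-6,dy=-1->C; (8,9):dx=+6,dy=+11->C; (8,10):dx=-1,dy=+7->D
  (9,10):dx=-7,dy=-4->C
Step 2: C = 38, D = 7, total pairs = 45.
Step 3: tau = (C - D)/(n(n-1)/2) = (38 - 7)/45 = 0.688889.
Step 4: Exact two-sided p-value (enumerate n! = 3628800 permutations of y under H0): p = 0.004687.
Step 5: alpha = 0.1. reject H0.

tau_b = 0.6889 (C=38, D=7), p = 0.004687, reject H0.
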